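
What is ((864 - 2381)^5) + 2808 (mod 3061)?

1340

864 - 2381 = -1517 ≡ 1544 (mod 3061)
(1544)^5 ≡ 1593 (mod 3061)
1593 + 2808 = 4401 ≡ 1340 (mod 3061)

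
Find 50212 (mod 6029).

50212 = 8·6029 + 1980, so 50212 ≡ 1980 (mod 6029).

1980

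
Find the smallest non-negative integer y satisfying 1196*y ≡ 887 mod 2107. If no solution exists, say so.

gcd(1196, 2107) = 1, so a unique solution mod 2107 exists.
1196⁻¹ ≡ 1693 (mod 2107).
y ≡ 1693*887 ≡ 1507 (mod 2107).

1507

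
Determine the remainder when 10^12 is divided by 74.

38

Using repeated squaring:
10^1 ≡ 10 (mod 74)
10^2 ≡ 10^2 = 100 ≡ 26 (mod 74)
10^4 ≡ 26^2 = 676 ≡ 10 (mod 74)
10^8 ≡ 10^2 = 100 ≡ 26 (mod 74)
10^12 = 10^8 · 10^4 ≡ 26 · 10 (mod 74).
26 · 10 = 260 ≡ 38 (mod 74).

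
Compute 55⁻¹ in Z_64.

7

64 = 1·55 + 9
55 = 6·9 + 1
9 = 9·1 + 0
gcd(55, 64) = 1, so the inverse exists.
Bézout: 1 = −6·64 + 7·55.
So 55⁻¹ ≡ 7 (mod 64).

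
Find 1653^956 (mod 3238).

2597

Using repeated squaring:
956 in binary is 1110111100, i.e. 956 = 512 + 256 + 128 + 32 + 16 + 8 + 4.
1653^1 ≡ 1653 (mod 3238)
1653^2 ≡ 1653^2 = 2732409 ≡ 2775 (mod 3238)
1653^4 ≡ 2775^2 = 7700625 ≡ 661 (mod 3238)
1653^8 ≡ 661^2 = 436921 ≡ 3029 (mod 3238)
1653^16 ≡ 3029^2 = 9174841 ≡ 1587 (mod 3238)
1653^32 ≡ 1587^2 = 2518569 ≡ 2643 (mod 3238)
1653^64 ≡ 2643^2 = 6985449 ≡ 1083 (mod 3238)
1653^128 ≡ 1083^2 = 1172889 ≡ 733 (mod 3238)
1653^256 ≡ 733^2 = 537289 ≡ 3019 (mod 3238)
1653^512 ≡ 3019^2 = 9114361 ≡ 2629 (mod 3238)
1653^956 = 1653^512 * 1653^256 * 1653^128 * 1653^32 * 1653^16 * 1653^8 * 1653^4 ≡ 2629 * 3019 * 733 * 2643 * 1587 * 3029 * 661 (mod 3238).
Accumulate the product:
2629 * 3019 = 7936951 ≡ 613
613 * 733 = 449329 ≡ 2485
2485 * 2643 = 6567855 ≡ 1191
1191 * 1587 = 1890117 ≡ 2363
2363 * 3029 = 7157527 ≡ 1547
1547 * 661 = 1022567 ≡ 2597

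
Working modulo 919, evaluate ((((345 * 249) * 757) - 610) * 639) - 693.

830

345 * 249 = 85905 ≡ 438 (mod 919)
438 * 757 = 331566 ≡ 726 (mod 919)
726 - 610 = 116
116 * 639 = 74124 ≡ 604 (mod 919)
604 - 693 = -89 ≡ 830 (mod 919)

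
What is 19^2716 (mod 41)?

25

Using repeated squaring:
2716 in binary is 101010011100, i.e. 2716 = 2048 + 512 + 128 + 16 + 8 + 4.
19^1 ≡ 19 (mod 41)
19^2 ≡ 19^2 = 361 ≡ 33 (mod 41)
19^4 ≡ 33^2 = 1089 ≡ 23 (mod 41)
19^8 ≡ 23^2 = 529 ≡ 37 (mod 41)
19^16 ≡ 37^2 = 1369 ≡ 16 (mod 41)
19^32 ≡ 16^2 = 256 ≡ 10 (mod 41)
19^64 ≡ 10^2 = 100 ≡ 18 (mod 41)
19^128 ≡ 18^2 = 324 ≡ 37 (mod 41)
19^256 ≡ 37^2 = 1369 ≡ 16 (mod 41)
19^512 ≡ 16^2 = 256 ≡ 10 (mod 41)
19^1024 ≡ 10^2 = 100 ≡ 18 (mod 41)
19^2048 ≡ 18^2 = 324 ≡ 37 (mod 41)
19^2716 = 19^2048 × 19^512 × 19^128 × 19^16 × 19^8 × 19^4 ≡ 37 × 10 × 37 × 16 × 37 × 23 (mod 41).
Accumulate the product:
37 × 10 = 370 ≡ 1
1 × 37 = 37
37 × 16 = 592 ≡ 18
18 × 37 = 666 ≡ 10
10 × 23 = 230 ≡ 25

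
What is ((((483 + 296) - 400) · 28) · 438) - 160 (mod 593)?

555

483 + 296 = 779 ≡ 186 (mod 593)
186 - 400 = -214 ≡ 379 (mod 593)
379 · 28 = 10612 ≡ 531 (mod 593)
531 · 438 = 232578 ≡ 122 (mod 593)
122 - 160 = -38 ≡ 555 (mod 593)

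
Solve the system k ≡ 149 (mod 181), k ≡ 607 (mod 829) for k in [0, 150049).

181⁻¹ mod 829: 181*600 ≡ 1 (mod 829), so 181⁻¹ ≡ 600.
k = 149 + 181*((607 − 149)*600 mod 829) = 149 + 181*401 = 72730.

72730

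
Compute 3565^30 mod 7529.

3565^1 ≡ 3565 (mod 7529)
3565^2 ≡ 3565^2 = 12709225 ≡ 273 (mod 7529)
3565^4 ≡ 273^2 = 74529 ≡ 6768 (mod 7529)
3565^8 ≡ 6768^2 = 45805824 ≡ 6917 (mod 7529)
3565^16 ≡ 6917^2 = 47844889 ≡ 5623 (mod 7529)
3565^30 = 3565^16 × 3565^8 × 3565^4 × 3565^2 ≡ 5623 × 6917 × 6768 × 273 (mod 7529).
Accumulate the product:
5623 × 6917 = 38894291 ≡ 7006
7006 × 6768 = 47416608 ≡ 6495
6495 × 273 = 1773135 ≡ 3820

3820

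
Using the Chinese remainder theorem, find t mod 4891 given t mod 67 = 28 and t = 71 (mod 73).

363

67⁻¹ mod 73: 67·12 ≡ 1 (mod 73), so 67⁻¹ ≡ 12.
t = 28 + 67·((71 − 28)·12 mod 73) = 28 + 67·5 = 363.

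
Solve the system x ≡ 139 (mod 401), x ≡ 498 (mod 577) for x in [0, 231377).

401⁻¹ mod 577: 401·318 ≡ 1 (mod 577), so 401⁻¹ ≡ 318.
x = 139 + 401·((498 − 139)·318 mod 577) = 139 + 401·493 = 197832.

197832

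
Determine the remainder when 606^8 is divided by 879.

777

Compute successive squares:
606^1 ≡ 606 (mod 879)
606^2 ≡ 606^2 = 367236 ≡ 693 (mod 879)
606^4 ≡ 693^2 = 480249 ≡ 315 (mod 879)
606^8 ≡ 315^2 = 99225 ≡ 777 (mod 879)
So 606^8 ≡ 777 (mod 879).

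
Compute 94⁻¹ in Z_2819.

30

By the extended Euclidean algorithm:
2819 = 29×94 + 93
94 = 1×93 + 1
93 = 93×1 + 0
gcd(94, 2819) = 1, so the inverse exists.
Back-substitute for 1:
1 = 1×94 − 1×93
  = −1×2819 + 30×94
So 94⁻¹ ≡ 30 (mod 2819).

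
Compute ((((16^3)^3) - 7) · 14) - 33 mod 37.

(16)^3 ≡ 26 (mod 37)
(26)^3 ≡ 1 (mod 37)
1 - 7 = -6 ≡ 31 (mod 37)
31 · 14 = 434 ≡ 27 (mod 37)
27 - 33 = -6 ≡ 31 (mod 37)

31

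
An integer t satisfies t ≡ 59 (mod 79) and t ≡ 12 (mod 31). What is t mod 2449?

849

79⁻¹ mod 31: 79*11 ≡ 1 (mod 31), so 79⁻¹ ≡ 11.
t = 59 + 79*((12 − 59)*11 mod 31) = 59 + 79*10 = 849.
Check: 849 mod 79 = 59, 849 mod 31 = 12. ✓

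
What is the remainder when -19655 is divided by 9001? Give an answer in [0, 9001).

7348

-19655 = -3·9001 + 7348, so -19655 ≡ 7348 (mod 9001).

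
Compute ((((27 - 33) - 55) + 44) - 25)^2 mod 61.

56

27 - 33 = -6 ≡ 55 (mod 61)
55 - 55 = 0
0 + 44 = 44
44 - 25 = 19
(19)^2 ≡ 56 (mod 61)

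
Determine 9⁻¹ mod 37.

33

37 = 4×9 + 1
9 = 9×1 + 0
gcd(9, 37) = 1, so the inverse exists.
Back-substitute for 1:
1 = 1×37 − 4×9
So 9⁻¹ ≡ −4 ≡ 33 (mod 37).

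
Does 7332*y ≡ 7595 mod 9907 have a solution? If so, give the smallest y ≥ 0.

gcd(7332, 9907) = 1, so a unique solution mod 9907 exists.
7332⁻¹ ≡ 4109 (mod 9907).
y ≡ 4109*7595 ≡ 805 (mod 9907).

805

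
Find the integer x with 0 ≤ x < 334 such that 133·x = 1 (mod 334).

221

By the extended Euclidean algorithm:
334 = 2*133 + 68
133 = 1*68 + 65
68 = 1*65 + 3
65 = 21*3 + 2
3 = 1*2 + 1
2 = 2*1 + 0
gcd(133, 334) = 1, so the inverse exists.
Back-substitute for 1:
1 = 1*3 − 1*2
  = −1*65 + 22*3
  = 22*68 − 23*65
  = −23*133 + 45*68
  = 45*334 − 113*133
So 133⁻¹ ≡ −113 ≡ 221 (mod 334).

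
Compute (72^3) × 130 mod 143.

(72)^3 ≡ 18 (mod 143)
18 × 130 = 2340 ≡ 52 (mod 143)

52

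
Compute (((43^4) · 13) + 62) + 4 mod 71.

(43)^4 ≡ 9 (mod 71)
9 · 13 = 117 ≡ 46 (mod 71)
46 + 62 = 108 ≡ 37 (mod 71)
37 + 4 = 41

41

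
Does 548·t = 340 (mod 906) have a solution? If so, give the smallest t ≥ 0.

242

gcd(548, 906) = 2, and 2 | 340, so solutions exist.
Divide through by 2: 274·t ≡ 170 mod 453.
274⁻¹ ≡ 124 (mod 453).
t ≡ 124·170 ≡ 242 (mod 453).
The smallest non-negative solution is t = 242.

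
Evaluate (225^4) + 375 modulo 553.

(225)^4 ≡ 512 (mod 553)
512 + 375 = 887 ≡ 334 (mod 553)

334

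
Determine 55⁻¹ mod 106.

27

Apply the Euclidean algorithm and back-substitute:
106 = 1·55 + 51
55 = 1·51 + 4
51 = 12·4 + 3
4 = 1·3 + 1
3 = 3·1 + 0
gcd(55, 106) = 1, so the inverse exists.
Bézout: 1 = −14·106 + 27·55.
So 55⁻¹ ≡ 27 (mod 106).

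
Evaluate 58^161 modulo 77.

25

Compute successive squares:
58^1 ≡ 58 (mod 77)
58^2 ≡ 58^2 = 3364 ≡ 53 (mod 77)
58^4 ≡ 53^2 = 2809 ≡ 37 (mod 77)
58^8 ≡ 37^2 = 1369 ≡ 60 (mod 77)
58^16 ≡ 60^2 = 3600 ≡ 58 (mod 77)
58^32 ≡ 58^2 = 3364 ≡ 53 (mod 77)
58^64 ≡ 53^2 = 2809 ≡ 37 (mod 77)
58^128 ≡ 37^2 = 1369 ≡ 60 (mod 77)
58^161 = 58^128 * 58^32 * 58^1 ≡ 60 * 53 * 58 (mod 77).
Accumulate the product:
60 * 53 = 3180 ≡ 23
23 * 58 = 1334 ≡ 25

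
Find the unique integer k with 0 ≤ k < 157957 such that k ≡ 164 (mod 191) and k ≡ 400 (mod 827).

135201

191⁻¹ mod 827: 191·420 ≡ 1 (mod 827), so 191⁻¹ ≡ 420.
k = 164 + 191·((400 − 164)·420 mod 827) = 164 + 191·707 = 135201.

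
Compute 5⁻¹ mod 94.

19

Apply the Euclidean algorithm and back-substitute:
94 = 18×5 + 4
5 = 1×4 + 1
4 = 4×1 + 0
gcd(5, 94) = 1, so the inverse exists.
Back-substitute for 1:
1 = 1×5 − 1×4
  = −1×94 + 19×5
So 5⁻¹ ≡ 19 (mod 94).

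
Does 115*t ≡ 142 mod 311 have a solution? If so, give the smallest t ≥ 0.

gcd(115, 311) = 1, so a unique solution mod 311 exists.
115⁻¹ ≡ 119 (mod 311).
t ≡ 119*142 ≡ 104 (mod 311).

104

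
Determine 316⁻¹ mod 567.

567 = 1×316 + 251
316 = 1×251 + 65
251 = 3×65 + 56
65 = 1×56 + 9
56 = 6×9 + 2
9 = 4×2 + 1
2 = 2×1 + 0
gcd(316, 567) = 1, so the inverse exists.
Back-substitute for 1:
1 = 1×9 − 4×2
  = −4×56 + 25×9
  = 25×65 − 29×56
  = −29×251 + 112×65
  = 112×316 − 141×251
  = −141×567 + 253×316
So 316⁻¹ ≡ 253 (mod 567).

253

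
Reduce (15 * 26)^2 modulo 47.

8

15 * 26 = 390 ≡ 14 (mod 47)
(14)^2 ≡ 8 (mod 47)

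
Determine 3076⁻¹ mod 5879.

Run the extended Euclidean algorithm:
5879 = 1×3076 + 2803
3076 = 1×2803 + 273
2803 = 10×273 + 73
273 = 3×73 + 54
73 = 1×54 + 19
54 = 2×19 + 16
19 = 1×16 + 3
16 = 5×3 + 1
3 = 3×1 + 0
gcd(3076, 5879) = 1, so the inverse exists.
Bézout: 1 = −969×5879 + 1852×3076.
So 3076⁻¹ ≡ 1852 (mod 5879).

1852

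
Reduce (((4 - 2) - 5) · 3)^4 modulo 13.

4 - 2 = 2
2 - 5 = -3 ≡ 10 (mod 13)
10 · 3 = 30 ≡ 4 (mod 13)
(4)^4 ≡ 9 (mod 13)

9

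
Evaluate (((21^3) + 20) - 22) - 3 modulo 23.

(21)^3 ≡ 15 (mod 23)
15 + 20 = 35 ≡ 12 (mod 23)
12 - 22 = -10 ≡ 13 (mod 23)
13 - 3 = 10

10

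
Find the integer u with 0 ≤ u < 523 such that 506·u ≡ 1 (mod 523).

By the extended Euclidean algorithm:
523 = 1×506 + 17
506 = 29×17 + 13
17 = 1×13 + 4
13 = 3×4 + 1
4 = 4×1 + 0
gcd(506, 523) = 1, so the inverse exists.
Back-substitute for 1:
1 = 1×13 − 3×4
  = −3×17 + 4×13
  = 4×506 − 119×17
  = −119×523 + 123×506
So 506⁻¹ ≡ 123 (mod 523).

123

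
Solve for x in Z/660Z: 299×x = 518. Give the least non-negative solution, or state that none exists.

622

gcd(299, 660) = 1, so a unique solution mod 660 exists.
299⁻¹ ≡ 479 (mod 660).
x ≡ 479×518 ≡ 622 (mod 660).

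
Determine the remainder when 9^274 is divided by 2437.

274 in binary is 100010010, i.e. 274 = 256 + 16 + 2.
9^1 ≡ 9 (mod 2437)
9^2 ≡ 9^2 = 81 (mod 2437)
9^4 ≡ 81^2 = 6561 ≡ 1687 (mod 2437)
9^8 ≡ 1687^2 = 2845969 ≡ 1990 (mod 2437)
9^16 ≡ 1990^2 = 3960100 ≡ 2412 (mod 2437)
9^32 ≡ 2412^2 = 5817744 ≡ 625 (mod 2437)
9^64 ≡ 625^2 = 390625 ≡ 705 (mod 2437)
9^128 ≡ 705^2 = 497025 ≡ 2314 (mod 2437)
9^256 ≡ 2314^2 = 5354596 ≡ 507 (mod 2437)
9^274 = 9^256 · 9^16 · 9^2 ≡ 507 · 2412 · 81 (mod 2437).
Accumulate the product:
507 · 2412 = 1222884 ≡ 1947
1947 · 81 = 157707 ≡ 1739

1739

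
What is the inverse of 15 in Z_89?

6

Run the extended Euclidean algorithm:
89 = 5·15 + 14
15 = 1·14 + 1
14 = 14·1 + 0
gcd(15, 89) = 1, so the inverse exists.
Bézout: 1 = −1·89 + 6·15.
So 15⁻¹ ≡ 6 (mod 89).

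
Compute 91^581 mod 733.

Compute successive squares:
581 in binary is 1001000101, i.e. 581 = 512 + 64 + 4 + 1.
91^1 ≡ 91 (mod 733)
91^2 ≡ 91^2 = 8281 ≡ 218 (mod 733)
91^4 ≡ 218^2 = 47524 ≡ 612 (mod 733)
91^8 ≡ 612^2 = 374544 ≡ 714 (mod 733)
91^16 ≡ 714^2 = 509796 ≡ 361 (mod 733)
91^32 ≡ 361^2 = 130321 ≡ 580 (mod 733)
91^64 ≡ 580^2 = 336400 ≡ 686 (mod 733)
91^128 ≡ 686^2 = 470596 ≡ 10 (mod 733)
91^256 ≡ 10^2 = 100 (mod 733)
91^512 ≡ 100^2 = 10000 ≡ 471 (mod 733)
91^581 = 91^512 * 91^64 * 91^4 * 91^1 ≡ 471 * 686 * 612 * 91 (mod 733).
Accumulate the product:
471 * 686 = 323106 ≡ 586
586 * 612 = 358632 ≡ 195
195 * 91 = 17745 ≡ 153

153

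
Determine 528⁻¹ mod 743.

743 = 1·528 + 215
528 = 2·215 + 98
215 = 2·98 + 19
98 = 5·19 + 3
19 = 6·3 + 1
3 = 3·1 + 0
gcd(528, 743) = 1, so the inverse exists.
Bézout: 1 = 167·743 − 235·528.
So 528⁻¹ ≡ −235 ≡ 508 (mod 743).

508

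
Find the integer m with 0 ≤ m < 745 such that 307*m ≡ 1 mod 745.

563

Apply the Euclidean algorithm and back-substitute:
745 = 2·307 + 131
307 = 2·131 + 45
131 = 2·45 + 41
45 = 1·41 + 4
41 = 10·4 + 1
4 = 4·1 + 0
gcd(307, 745) = 1, so the inverse exists.
Bézout: 1 = 75·745 − 182·307.
So 307⁻¹ ≡ −182 ≡ 563 (mod 745).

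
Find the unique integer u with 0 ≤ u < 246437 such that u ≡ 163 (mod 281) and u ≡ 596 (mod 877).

281⁻¹ mod 877: 281·490 ≡ 1 (mod 877), so 281⁻¹ ≡ 490.
u = 163 + 281·((596 − 163)·490 mod 877) = 163 + 281·813 = 228616.

228616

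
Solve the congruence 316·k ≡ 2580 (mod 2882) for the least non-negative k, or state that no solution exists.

1285

gcd(316, 2882) = 2, and 2 | 2580, so solutions exist.
Divide through by 2: 158·k = 1290 (mod 1441).
158⁻¹ ≡ 1213 (mod 1441).
k ≡ 1213·1290 ≡ 1285 (mod 1441).
The smallest non-negative solution is k = 1285.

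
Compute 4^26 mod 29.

20

26 in binary is 11010, i.e. 26 = 16 + 8 + 2.
4^1 ≡ 4 (mod 29)
4^2 ≡ 4^2 = 16 (mod 29)
4^4 ≡ 16^2 = 256 ≡ 24 (mod 29)
4^8 ≡ 24^2 = 576 ≡ 25 (mod 29)
4^16 ≡ 25^2 = 625 ≡ 16 (mod 29)
4^26 = 4^16 × 4^8 × 4^2 ≡ 16 × 25 × 16 (mod 29).
Accumulate the product:
16 × 25 = 400 ≡ 23
23 × 16 = 368 ≡ 20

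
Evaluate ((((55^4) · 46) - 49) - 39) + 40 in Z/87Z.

82

(55)^4 ≡ 52 (mod 87)
52 · 46 = 2392 ≡ 43 (mod 87)
43 - 49 = -6 ≡ 81 (mod 87)
81 - 39 = 42
42 + 40 = 82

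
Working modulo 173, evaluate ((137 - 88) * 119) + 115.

137 - 88 = 49
49 * 119 = 5831 ≡ 122 (mod 173)
122 + 115 = 237 ≡ 64 (mod 173)

64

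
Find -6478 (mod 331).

142

-6478 = -20*331 + 142, so -6478 ≡ 142 (mod 331).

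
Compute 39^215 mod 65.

215 in binary is 11010111, i.e. 215 = 128 + 64 + 16 + 4 + 2 + 1.
39^1 ≡ 39 (mod 65)
39^2 ≡ 39^2 = 1521 ≡ 26 (mod 65)
39^4 ≡ 26^2 = 676 ≡ 26 (mod 65)
39^8 ≡ 26^2 = 676 ≡ 26 (mod 65)
39^16 ≡ 26^2 = 676 ≡ 26 (mod 65)
39^32 ≡ 26^2 = 676 ≡ 26 (mod 65)
39^64 ≡ 26^2 = 676 ≡ 26 (mod 65)
39^128 ≡ 26^2 = 676 ≡ 26 (mod 65)
39^215 = 39^128 * 39^64 * 39^16 * 39^4 * 39^2 * 39^1 ≡ 26 * 26 * 26 * 26 * 26 * 39 (mod 65).
Accumulate the product:
26 * 26 = 676 ≡ 26
26 * 26 = 676 ≡ 26
26 * 26 = 676 ≡ 26
26 * 26 = 676 ≡ 26
26 * 39 = 1014 ≡ 39

39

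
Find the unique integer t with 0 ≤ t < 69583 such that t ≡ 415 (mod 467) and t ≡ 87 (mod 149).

467⁻¹ mod 149: 467*82 ≡ 1 (mod 149), so 467⁻¹ ≡ 82.
t = 415 + 467*((87 − 415)*82 mod 149) = 415 + 467*73 = 34506.

34506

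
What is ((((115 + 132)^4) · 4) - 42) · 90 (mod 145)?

115 + 132 = 247 ≡ 102 (mod 145)
(102)^4 ≡ 136 (mod 145)
136 · 4 = 544 ≡ 109 (mod 145)
109 - 42 = 67
67 · 90 = 6030 ≡ 85 (mod 145)

85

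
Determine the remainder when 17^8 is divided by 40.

1

Using repeated squaring:
17^1 ≡ 17 (mod 40)
17^2 ≡ 17^2 = 289 ≡ 9 (mod 40)
17^4 ≡ 9^2 = 81 ≡ 1 (mod 40)
17^8 ≡ 1^2 = 1 (mod 40)
So 17^8 ≡ 1 (mod 40).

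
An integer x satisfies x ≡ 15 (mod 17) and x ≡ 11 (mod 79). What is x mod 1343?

406

17⁻¹ mod 79: 17×14 ≡ 1 (mod 79), so 17⁻¹ ≡ 14.
x = 15 + 17×((11 − 15)×14 mod 79) = 15 + 17×23 = 406.
Check: 406 mod 17 = 15, 406 mod 79 = 11. ✓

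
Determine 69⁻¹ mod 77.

48

77 = 1*69 + 8
69 = 8*8 + 5
8 = 1*5 + 3
5 = 1*3 + 2
3 = 1*2 + 1
2 = 2*1 + 0
gcd(69, 77) = 1, so the inverse exists.
Bézout: 1 = 26*77 − 29*69.
So 69⁻¹ ≡ −29 ≡ 48 (mod 77).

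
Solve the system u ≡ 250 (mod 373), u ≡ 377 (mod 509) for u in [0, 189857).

59930

373⁻¹ mod 509: 373×378 ≡ 1 (mod 509), so 373⁻¹ ≡ 378.
u = 250 + 373×((377 − 250)×378 mod 509) = 250 + 373×160 = 59930.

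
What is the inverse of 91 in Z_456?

By the extended Euclidean algorithm:
456 = 5×91 + 1
91 = 91×1 + 0
gcd(91, 456) = 1, so the inverse exists.
Back-substitute for 1:
1 = 1×456 − 5×91
So 91⁻¹ ≡ −5 ≡ 451 (mod 456).

451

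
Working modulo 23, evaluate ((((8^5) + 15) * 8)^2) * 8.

(8)^5 ≡ 16 (mod 23)
16 + 15 = 31 ≡ 8 (mod 23)
8 * 8 = 64 ≡ 18 (mod 23)
(18)^2 ≡ 2 (mod 23)
2 * 8 = 16

16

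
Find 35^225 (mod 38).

By square-and-multiply:
225 in binary is 11100001, i.e. 225 = 128 + 64 + 32 + 1.
35^1 ≡ 35 (mod 38)
35^2 ≡ 35^2 = 1225 ≡ 9 (mod 38)
35^4 ≡ 9^2 = 81 ≡ 5 (mod 38)
35^8 ≡ 5^2 = 25 (mod 38)
35^16 ≡ 25^2 = 625 ≡ 17 (mod 38)
35^32 ≡ 17^2 = 289 ≡ 23 (mod 38)
35^64 ≡ 23^2 = 529 ≡ 35 (mod 38)
35^128 ≡ 35^2 = 1225 ≡ 9 (mod 38)
35^225 = 35^128 · 35^64 · 35^32 · 35^1 ≡ 9 · 35 · 23 · 35 (mod 38).
Accumulate the product:
9 · 35 = 315 ≡ 11
11 · 23 = 253 ≡ 25
25 · 35 = 875 ≡ 1

1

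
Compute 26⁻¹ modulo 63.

17

Run the extended Euclidean algorithm:
63 = 2×26 + 11
26 = 2×11 + 4
11 = 2×4 + 3
4 = 1×3 + 1
3 = 3×1 + 0
gcd(26, 63) = 1, so the inverse exists.
Bézout: 1 = −7×63 + 17×26.
So 26⁻¹ ≡ 17 (mod 63).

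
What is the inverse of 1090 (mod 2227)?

2227 = 2·1090 + 47
1090 = 23·47 + 9
47 = 5·9 + 2
9 = 4·2 + 1
2 = 2·1 + 0
gcd(1090, 2227) = 1, so the inverse exists.
Back-substitute for 1:
1 = 1·9 − 4·2
  = −4·47 + 21·9
  = 21·1090 − 487·47
  = −487·2227 + 995·1090
So 1090⁻¹ ≡ 995 (mod 2227).

995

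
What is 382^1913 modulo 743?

1913 in binary is 11101111001, i.e. 1913 = 1024 + 512 + 256 + 64 + 32 + 16 + 8 + 1.
382^1 ≡ 382 (mod 743)
382^2 ≡ 382^2 = 145924 ≡ 296 (mod 743)
382^4 ≡ 296^2 = 87616 ≡ 685 (mod 743)
382^8 ≡ 685^2 = 469225 ≡ 392 (mod 743)
382^16 ≡ 392^2 = 153664 ≡ 606 (mod 743)
382^32 ≡ 606^2 = 367236 ≡ 194 (mod 743)
382^64 ≡ 194^2 = 37636 ≡ 486 (mod 743)
382^128 ≡ 486^2 = 236196 ≡ 665 (mod 743)
382^256 ≡ 665^2 = 442225 ≡ 140 (mod 743)
382^512 ≡ 140^2 = 19600 ≡ 282 (mod 743)
382^1024 ≡ 282^2 = 79524 ≡ 23 (mod 743)
382^1913 = 382^1024 * 382^512 * 382^256 * 382^64 * 382^32 * 382^16 * 382^8 * 382^1 ≡ 23 * 282 * 140 * 486 * 194 * 606 * 392 * 382 (mod 743).
Accumulate the product:
23 * 282 = 6486 ≡ 542
542 * 140 = 75880 ≡ 94
94 * 486 = 45684 ≡ 361
361 * 194 = 70034 ≡ 192
192 * 606 = 116352 ≡ 444
444 * 392 = 174048 ≡ 186
186 * 382 = 71052 ≡ 467

467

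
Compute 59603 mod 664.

59603 = 89×664 + 507, so 59603 ≡ 507 (mod 664).

507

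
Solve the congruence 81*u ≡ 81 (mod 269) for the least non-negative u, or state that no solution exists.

gcd(81, 269) = 1, so a unique solution mod 269 exists.
81⁻¹ ≡ 93 (mod 269).
u ≡ 93*81 ≡ 1 (mod 269).

1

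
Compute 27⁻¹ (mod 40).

3

By the extended Euclidean algorithm:
40 = 1*27 + 13
27 = 2*13 + 1
13 = 13*1 + 0
gcd(27, 40) = 1, so the inverse exists.
Bézout: 1 = −2*40 + 3*27.
So 27⁻¹ ≡ 3 (mod 40).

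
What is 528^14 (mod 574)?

72

14 in binary is 1110, i.e. 14 = 8 + 4 + 2.
528^1 ≡ 528 (mod 574)
528^2 ≡ 528^2 = 278784 ≡ 394 (mod 574)
528^4 ≡ 394^2 = 155236 ≡ 256 (mod 574)
528^8 ≡ 256^2 = 65536 ≡ 100 (mod 574)
528^14 = 528^8 · 528^4 · 528^2 ≡ 100 · 256 · 394 (mod 574).
Accumulate the product:
100 · 256 = 25600 ≡ 344
344 · 394 = 135536 ≡ 72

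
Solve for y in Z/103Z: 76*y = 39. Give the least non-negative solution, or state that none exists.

gcd(76, 103) = 1, so a unique solution mod 103 exists.
76⁻¹ ≡ 61 (mod 103).
y ≡ 61*39 ≡ 10 (mod 103).

10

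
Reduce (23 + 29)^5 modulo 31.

6

23 + 29 = 52 ≡ 21 (mod 31)
(21)^5 ≡ 6 (mod 31)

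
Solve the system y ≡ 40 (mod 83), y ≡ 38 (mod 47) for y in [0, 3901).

83⁻¹ mod 47: 83*17 ≡ 1 (mod 47), so 83⁻¹ ≡ 17.
y = 40 + 83*((38 − 40)*17 mod 47) = 40 + 83*13 = 1119.
Check: 1119 mod 83 = 40, 1119 mod 47 = 38. ✓

1119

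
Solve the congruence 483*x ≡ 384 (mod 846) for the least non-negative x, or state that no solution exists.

232

gcd(483, 846) = 3, and 3 | 384, so solutions exist.
Divide through by 3: 161*x ≡ 128 (mod 282).
161⁻¹ ≡ 275 (mod 282).
x ≡ 275*128 ≡ 232 (mod 282).
The smallest non-negative solution is x = 232.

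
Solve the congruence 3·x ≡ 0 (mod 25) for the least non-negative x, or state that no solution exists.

gcd(3, 25) = 1, so a unique solution mod 25 exists.
3⁻¹ ≡ 17 (mod 25).
x ≡ 17·0 ≡ 0 (mod 25).

0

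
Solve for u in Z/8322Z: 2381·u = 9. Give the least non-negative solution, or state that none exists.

gcd(2381, 8322) = 1, so a unique solution mod 8322 exists.
2381⁻¹ ≡ 6875 (mod 8322).
u ≡ 6875·9 ≡ 3621 (mod 8322).

3621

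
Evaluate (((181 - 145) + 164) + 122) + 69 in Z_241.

150

181 - 145 = 36
36 + 164 = 200
200 + 122 = 322 ≡ 81 (mod 241)
81 + 69 = 150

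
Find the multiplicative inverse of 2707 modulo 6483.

376

Run the extended Euclidean algorithm:
6483 = 2×2707 + 1069
2707 = 2×1069 + 569
1069 = 1×569 + 500
569 = 1×500 + 69
500 = 7×69 + 17
69 = 4×17 + 1
17 = 17×1 + 0
gcd(2707, 6483) = 1, so the inverse exists.
Bézout: 1 = −157×6483 + 376×2707.
So 2707⁻¹ ≡ 376 (mod 6483).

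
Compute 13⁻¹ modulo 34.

21

34 = 2·13 + 8
13 = 1·8 + 5
8 = 1·5 + 3
5 = 1·3 + 2
3 = 1·2 + 1
2 = 2·1 + 0
gcd(13, 34) = 1, so the inverse exists.
Back-substitute for 1:
1 = 1·3 − 1·2
  = −1·5 + 2·3
  = 2·8 − 3·5
  = −3·13 + 5·8
  = 5·34 − 13·13
So 13⁻¹ ≡ −13 ≡ 21 (mod 34).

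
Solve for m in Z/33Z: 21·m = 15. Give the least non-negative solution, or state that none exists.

7

gcd(21, 33) = 3, and 3 | 15, so solutions exist.
Divide through by 3: 7·m = 5 (mod 11).
7⁻¹ ≡ 8 (mod 11).
m ≡ 8·5 ≡ 7 (mod 11).
The smallest non-negative solution is m = 7.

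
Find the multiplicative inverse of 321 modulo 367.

By the extended Euclidean algorithm:
367 = 1·321 + 46
321 = 6·46 + 45
46 = 1·45 + 1
45 = 45·1 + 0
gcd(321, 367) = 1, so the inverse exists.
Bézout: 1 = 7·367 − 8·321.
So 321⁻¹ ≡ −8 ≡ 359 (mod 367).

359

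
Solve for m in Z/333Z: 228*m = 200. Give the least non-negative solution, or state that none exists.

gcd(228, 333) = 3, and 3 does not divide 200.
So the congruence has no solution.

no solution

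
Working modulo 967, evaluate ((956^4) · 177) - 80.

(956)^4 ≡ 136 (mod 967)
136 · 177 = 24072 ≡ 864 (mod 967)
864 - 80 = 784

784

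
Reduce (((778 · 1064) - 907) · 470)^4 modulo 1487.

341

778 · 1064 = 827792 ≡ 1020 (mod 1487)
1020 - 907 = 113
113 · 470 = 53110 ≡ 1065 (mod 1487)
(1065)^4 ≡ 341 (mod 1487)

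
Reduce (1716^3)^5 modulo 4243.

(1716)^3 ≡ 2809 (mod 4243)
(2809)^5 ≡ 2654 (mod 4243)

2654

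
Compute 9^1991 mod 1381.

Compute successive squares:
1991 in binary is 11111000111, i.e. 1991 = 1024 + 512 + 256 + 128 + 64 + 4 + 2 + 1.
9^1 ≡ 9 (mod 1381)
9^2 ≡ 9^2 = 81 (mod 1381)
9^4 ≡ 81^2 = 6561 ≡ 1037 (mod 1381)
9^8 ≡ 1037^2 = 1075369 ≡ 951 (mod 1381)
9^16 ≡ 951^2 = 904401 ≡ 1227 (mod 1381)
9^32 ≡ 1227^2 = 1505529 ≡ 239 (mod 1381)
9^64 ≡ 239^2 = 57121 ≡ 500 (mod 1381)
9^128 ≡ 500^2 = 250000 ≡ 39 (mod 1381)
9^256 ≡ 39^2 = 1521 ≡ 140 (mod 1381)
9^512 ≡ 140^2 = 19600 ≡ 266 (mod 1381)
9^1024 ≡ 266^2 = 70756 ≡ 325 (mod 1381)
9^1991 = 9^1024 * 9^512 * 9^256 * 9^128 * 9^64 * 9^4 * 9^2 * 9^1 ≡ 325 * 266 * 140 * 39 * 500 * 1037 * 81 * 9 (mod 1381).
Accumulate the product:
325 * 266 = 86450 ≡ 828
828 * 140 = 115920 ≡ 1297
1297 * 39 = 50583 ≡ 867
867 * 500 = 433500 ≡ 1247
1247 * 1037 = 1293139 ≡ 523
523 * 81 = 42363 ≡ 933
933 * 9 = 8397 ≡ 111

111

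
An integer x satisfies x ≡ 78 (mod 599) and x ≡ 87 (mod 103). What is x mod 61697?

599⁻¹ mod 103: 599×65 ≡ 1 (mod 103), so 599⁻¹ ≡ 65.
x = 78 + 599×((87 − 78)×65 mod 103) = 78 + 599×70 = 42008.
Check: 42008 mod 599 = 78, 42008 mod 103 = 87. ✓

42008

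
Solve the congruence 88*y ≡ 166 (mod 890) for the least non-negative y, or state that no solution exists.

gcd(88, 890) = 2, and 2 | 166, so solutions exist.
Divide through by 2: 44*y ≡ 83 (mod 445).
44⁻¹ ≡ 354 (mod 445).
y ≡ 354*83 ≡ 12 (mod 445).
The smallest non-negative solution is y = 12.

12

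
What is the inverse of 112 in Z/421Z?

421 = 3*112 + 85
112 = 1*85 + 27
85 = 3*27 + 4
27 = 6*4 + 3
4 = 1*3 + 1
3 = 3*1 + 0
gcd(112, 421) = 1, so the inverse exists.
Bézout: 1 = 29*421 − 109*112.
So 112⁻¹ ≡ −109 ≡ 312 (mod 421).

312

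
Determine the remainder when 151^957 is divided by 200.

151

By square-and-multiply:
957 in binary is 1110111101, i.e. 957 = 512 + 256 + 128 + 32 + 16 + 8 + 4 + 1.
151^1 ≡ 151 (mod 200)
151^2 ≡ 151^2 = 22801 ≡ 1 (mod 200)
151^4 ≡ 1^2 = 1 (mod 200)
151^8 ≡ 1^2 = 1 (mod 200)
151^16 ≡ 1^2 = 1 (mod 200)
151^32 ≡ 1^2 = 1 (mod 200)
151^64 ≡ 1^2 = 1 (mod 200)
151^128 ≡ 1^2 = 1 (mod 200)
151^256 ≡ 1^2 = 1 (mod 200)
151^512 ≡ 1^2 = 1 (mod 200)
151^957 = 151^512 * 151^256 * 151^128 * 151^32 * 151^16 * 151^8 * 151^4 * 151^1 ≡ 1 * 1 * 1 * 1 * 1 * 1 * 1 * 151 (mod 200).
Accumulate the product:
1 * 1 = 1
1 * 1 = 1
1 * 1 = 1
1 * 1 = 1
1 * 1 = 1
1 * 1 = 1
1 * 151 = 151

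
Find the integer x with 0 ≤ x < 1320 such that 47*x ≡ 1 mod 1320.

By the extended Euclidean algorithm:
1320 = 28×47 + 4
47 = 11×4 + 3
4 = 1×3 + 1
3 = 3×1 + 0
gcd(47, 1320) = 1, so the inverse exists.
Back-substitute for 1:
1 = 1×4 − 1×3
  = −1×47 + 12×4
  = 12×1320 − 337×47
So 47⁻¹ ≡ −337 ≡ 983 (mod 1320).

983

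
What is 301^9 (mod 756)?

217

Using repeated squaring:
9 in binary is 1001, i.e. 9 = 8 + 1.
301^1 ≡ 301 (mod 756)
301^2 ≡ 301^2 = 90601 ≡ 637 (mod 756)
301^4 ≡ 637^2 = 405769 ≡ 553 (mod 756)
301^8 ≡ 553^2 = 305809 ≡ 385 (mod 756)
301^9 = 301^8 × 301^1 ≡ 385 × 301 (mod 756).
385 × 301 = 115885 ≡ 217 (mod 756).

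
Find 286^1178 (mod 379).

Using repeated squaring:
1178 in binary is 10010011010, i.e. 1178 = 1024 + 128 + 16 + 8 + 2.
286^1 ≡ 286 (mod 379)
286^2 ≡ 286^2 = 81796 ≡ 311 (mod 379)
286^4 ≡ 311^2 = 96721 ≡ 76 (mod 379)
286^8 ≡ 76^2 = 5776 ≡ 91 (mod 379)
286^16 ≡ 91^2 = 8281 ≡ 322 (mod 379)
286^32 ≡ 322^2 = 103684 ≡ 217 (mod 379)
286^64 ≡ 217^2 = 47089 ≡ 93 (mod 379)
286^128 ≡ 93^2 = 8649 ≡ 311 (mod 379)
286^256 ≡ 311^2 = 96721 ≡ 76 (mod 379)
286^512 ≡ 76^2 = 5776 ≡ 91 (mod 379)
286^1024 ≡ 91^2 = 8281 ≡ 322 (mod 379)
286^1178 = 286^1024 · 286^128 · 286^16 · 286^8 · 286^2 ≡ 322 · 311 · 322 · 91 · 311 (mod 379).
Accumulate the product:
322 · 311 = 100142 ≡ 86
86 · 322 = 27692 ≡ 25
25 · 91 = 2275 ≡ 1
1 · 311 = 311

311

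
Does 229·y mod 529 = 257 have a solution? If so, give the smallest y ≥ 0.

410

gcd(229, 529) = 1, so a unique solution mod 529 exists.
229⁻¹ ≡ 298 (mod 529).
y ≡ 298·257 ≡ 410 (mod 529).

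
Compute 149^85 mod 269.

Using repeated squaring:
85 in binary is 1010101, i.e. 85 = 64 + 16 + 4 + 1.
149^1 ≡ 149 (mod 269)
149^2 ≡ 149^2 = 22201 ≡ 143 (mod 269)
149^4 ≡ 143^2 = 20449 ≡ 5 (mod 269)
149^8 ≡ 5^2 = 25 (mod 269)
149^16 ≡ 25^2 = 625 ≡ 87 (mod 269)
149^32 ≡ 87^2 = 7569 ≡ 37 (mod 269)
149^64 ≡ 37^2 = 1369 ≡ 24 (mod 269)
149^85 = 149^64 * 149^16 * 149^4 * 149^1 ≡ 24 * 87 * 5 * 149 (mod 269).
Accumulate the product:
24 * 87 = 2088 ≡ 205
205 * 5 = 1025 ≡ 218
218 * 149 = 32482 ≡ 202

202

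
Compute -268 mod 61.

37

-268 = -5*61 + 37, so -268 ≡ 37 (mod 61).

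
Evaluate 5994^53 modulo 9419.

53 in binary is 110101, i.e. 53 = 32 + 16 + 4 + 1.
5994^1 ≡ 5994 (mod 9419)
5994^2 ≡ 5994^2 = 35928036 ≡ 3970 (mod 9419)
5994^4 ≡ 3970^2 = 15760900 ≡ 2913 (mod 9419)
5994^8 ≡ 2913^2 = 8485569 ≡ 8469 (mod 9419)
5994^16 ≡ 8469^2 = 71723961 ≡ 7695 (mod 9419)
5994^32 ≡ 7695^2 = 59213025 ≡ 5191 (mod 9419)
5994^53 = 5994^32 × 5994^16 × 5994^4 × 5994^1 ≡ 5191 × 7695 × 2913 × 5994 (mod 9419).
Accumulate the product:
5191 × 7695 = 39944745 ≡ 8185
8185 × 2913 = 23842905 ≡ 3416
3416 × 5994 = 20475504 ≡ 8017

8017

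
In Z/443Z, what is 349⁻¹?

410

Run the extended Euclidean algorithm:
443 = 1×349 + 94
349 = 3×94 + 67
94 = 1×67 + 27
67 = 2×27 + 13
27 = 2×13 + 1
13 = 13×1 + 0
gcd(349, 443) = 1, so the inverse exists.
Bézout: 1 = 26×443 − 33×349.
So 349⁻¹ ≡ −33 ≡ 410 (mod 443).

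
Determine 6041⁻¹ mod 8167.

6204

Apply the Euclidean algorithm and back-substitute:
8167 = 1*6041 + 2126
6041 = 2*2126 + 1789
2126 = 1*1789 + 337
1789 = 5*337 + 104
337 = 3*104 + 25
104 = 4*25 + 4
25 = 6*4 + 1
4 = 4*1 + 0
gcd(6041, 8167) = 1, so the inverse exists.
Back-substitute for 1:
1 = 1*25 − 6*4
  = −6*104 + 25*25
  = 25*337 − 81*104
  = −81*1789 + 430*337
  = 430*2126 − 511*1789
  = −511*6041 + 1452*2126
  = 1452*8167 − 1963*6041
So 6041⁻¹ ≡ −1963 ≡ 6204 (mod 8167).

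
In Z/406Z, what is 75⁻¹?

By the extended Euclidean algorithm:
406 = 5·75 + 31
75 = 2·31 + 13
31 = 2·13 + 5
13 = 2·5 + 3
5 = 1·3 + 2
3 = 1·2 + 1
2 = 2·1 + 0
gcd(75, 406) = 1, so the inverse exists.
Back-substitute for 1:
1 = 1·3 − 1·2
  = −1·5 + 2·3
  = 2·13 − 5·5
  = −5·31 + 12·13
  = 12·75 − 29·31
  = −29·406 + 157·75
So 75⁻¹ ≡ 157 (mod 406).

157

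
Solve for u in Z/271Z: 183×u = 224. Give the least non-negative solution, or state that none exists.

96

gcd(183, 271) = 1, so a unique solution mod 271 exists.
183⁻¹ ≡ 194 (mod 271).
u ≡ 194×224 ≡ 96 (mod 271).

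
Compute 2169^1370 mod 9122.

925

Using repeated squaring:
1370 in binary is 10101011010, i.e. 1370 = 1024 + 256 + 64 + 16 + 8 + 2.
2169^1 ≡ 2169 (mod 9122)
2169^2 ≡ 2169^2 = 4704561 ≡ 6731 (mod 9122)
2169^4 ≡ 6731^2 = 45306361 ≡ 6509 (mod 9122)
2169^8 ≡ 6509^2 = 42367081 ≡ 4513 (mod 9122)
2169^16 ≡ 4513^2 = 20367169 ≡ 6865 (mod 9122)
2169^32 ≡ 6865^2 = 47128225 ≡ 3973 (mod 9122)
2169^64 ≡ 3973^2 = 15784729 ≡ 3669 (mod 9122)
2169^128 ≡ 3669^2 = 13461561 ≡ 6611 (mod 9122)
2169^256 ≡ 6611^2 = 43705321 ≡ 1819 (mod 9122)
2169^512 ≡ 1819^2 = 3308761 ≡ 6597 (mod 9122)
2169^1024 ≡ 6597^2 = 43520409 ≡ 8469 (mod 9122)
2169^1370 = 2169^1024 × 2169^256 × 2169^64 × 2169^16 × 2169^8 × 2169^2 ≡ 8469 × 1819 × 3669 × 6865 × 4513 × 6731 (mod 9122).
Accumulate the product:
8469 × 1819 = 15405111 ≡ 7175
7175 × 3669 = 26325075 ≡ 8105
8105 × 6865 = 55640825 ≡ 5747
5747 × 4513 = 25936211 ≡ 2365
2365 × 6731 = 15918815 ≡ 925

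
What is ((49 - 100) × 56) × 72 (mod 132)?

49 - 100 = -51 ≡ 81 (mod 132)
81 × 56 = 4536 ≡ 48 (mod 132)
48 × 72 = 3456 ≡ 24 (mod 132)

24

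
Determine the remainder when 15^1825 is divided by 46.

43

By square-and-multiply:
15^1 ≡ 15 (mod 46)
15^2 ≡ 15^2 = 225 ≡ 41 (mod 46)
15^4 ≡ 41^2 = 1681 ≡ 25 (mod 46)
15^8 ≡ 25^2 = 625 ≡ 27 (mod 46)
15^16 ≡ 27^2 = 729 ≡ 39 (mod 46)
15^32 ≡ 39^2 = 1521 ≡ 3 (mod 46)
15^64 ≡ 3^2 = 9 (mod 46)
15^128 ≡ 9^2 = 81 ≡ 35 (mod 46)
15^256 ≡ 35^2 = 1225 ≡ 29 (mod 46)
15^512 ≡ 29^2 = 841 ≡ 13 (mod 46)
15^1024 ≡ 13^2 = 169 ≡ 31 (mod 46)
15^1825 = 15^1024 * 15^512 * 15^256 * 15^32 * 15^1 ≡ 31 * 13 * 29 * 3 * 15 (mod 46).
Accumulate the product:
31 * 13 = 403 ≡ 35
35 * 29 = 1015 ≡ 3
3 * 3 = 9
9 * 15 = 135 ≡ 43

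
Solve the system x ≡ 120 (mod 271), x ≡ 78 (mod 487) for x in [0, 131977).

271⁻¹ mod 487: 271×124 ≡ 1 (mod 487), so 271⁻¹ ≡ 124.
x = 120 + 271×((78 − 120)×124 mod 487) = 120 + 271×149 = 40499.
Check: 40499 mod 271 = 120, 40499 mod 487 = 78. ✓

40499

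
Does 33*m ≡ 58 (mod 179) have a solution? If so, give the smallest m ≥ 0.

56

gcd(33, 179) = 1, so a unique solution mod 179 exists.
33⁻¹ ≡ 38 (mod 179).
m ≡ 38*58 ≡ 56 (mod 179).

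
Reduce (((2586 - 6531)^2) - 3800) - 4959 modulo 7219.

2586 - 6531 = -3945 ≡ 3274 (mod 7219)
(3274)^2 ≡ 6080 (mod 7219)
6080 - 3800 = 2280
2280 - 4959 = -2679 ≡ 4540 (mod 7219)

4540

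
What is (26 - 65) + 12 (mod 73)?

46

26 - 65 = -39 ≡ 34 (mod 73)
34 + 12 = 46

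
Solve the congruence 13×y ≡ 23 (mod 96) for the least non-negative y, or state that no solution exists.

gcd(13, 96) = 1, so a unique solution mod 96 exists.
13⁻¹ ≡ 37 (mod 96).
y ≡ 37×23 ≡ 83 (mod 96).

83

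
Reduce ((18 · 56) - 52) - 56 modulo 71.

18 · 56 = 1008 ≡ 14 (mod 71)
14 - 52 = -38 ≡ 33 (mod 71)
33 - 56 = -23 ≡ 48 (mod 71)

48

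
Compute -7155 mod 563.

164

-7155 = -13×563 + 164, so -7155 ≡ 164 (mod 563).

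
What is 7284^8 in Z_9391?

Compute successive squares:
7284^1 ≡ 7284 (mod 9391)
7284^2 ≡ 7284^2 = 53056656 ≡ 6897 (mod 9391)
7284^4 ≡ 6897^2 = 47568609 ≡ 3194 (mod 9391)
7284^8 ≡ 3194^2 = 10201636 ≡ 3010 (mod 9391)
So 7284^8 ≡ 3010 (mod 9391).

3010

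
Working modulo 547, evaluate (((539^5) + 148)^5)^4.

(539)^5 ≡ 52 (mod 547)
52 + 148 = 200
(200)^5 ≡ 420 (mod 547)
(420)^4 ≡ 193 (mod 547)

193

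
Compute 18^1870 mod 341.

67

Using repeated squaring:
1870 in binary is 11101001110, i.e. 1870 = 1024 + 512 + 256 + 64 + 8 + 4 + 2.
18^1 ≡ 18 (mod 341)
18^2 ≡ 18^2 = 324 (mod 341)
18^4 ≡ 324^2 = 104976 ≡ 289 (mod 341)
18^8 ≡ 289^2 = 83521 ≡ 317 (mod 341)
18^16 ≡ 317^2 = 100489 ≡ 235 (mod 341)
18^32 ≡ 235^2 = 55225 ≡ 324 (mod 341)
18^64 ≡ 324^2 = 104976 ≡ 289 (mod 341)
18^128 ≡ 289^2 = 83521 ≡ 317 (mod 341)
18^256 ≡ 317^2 = 100489 ≡ 235 (mod 341)
18^512 ≡ 235^2 = 55225 ≡ 324 (mod 341)
18^1024 ≡ 324^2 = 104976 ≡ 289 (mod 341)
18^1870 = 18^1024 * 18^512 * 18^256 * 18^64 * 18^8 * 18^4 * 18^2 ≡ 289 * 324 * 235 * 289 * 317 * 289 * 324 (mod 341).
Accumulate the product:
289 * 324 = 93636 ≡ 202
202 * 235 = 47470 ≡ 71
71 * 289 = 20519 ≡ 59
59 * 317 = 18703 ≡ 289
289 * 289 = 83521 ≡ 317
317 * 324 = 102708 ≡ 67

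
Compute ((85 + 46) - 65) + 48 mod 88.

85 + 46 = 131 ≡ 43 (mod 88)
43 - 65 = -22 ≡ 66 (mod 88)
66 + 48 = 114 ≡ 26 (mod 88)

26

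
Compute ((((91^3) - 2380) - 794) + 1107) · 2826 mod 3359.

(91)^3 ≡ 1155 (mod 3359)
1155 - 2380 = -1225 ≡ 2134 (mod 3359)
2134 - 794 = 1340
1340 + 1107 = 2447
2447 · 2826 = 6915222 ≡ 2400 (mod 3359)

2400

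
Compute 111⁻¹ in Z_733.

733 = 6*111 + 67
111 = 1*67 + 44
67 = 1*44 + 23
44 = 1*23 + 21
23 = 1*21 + 2
21 = 10*2 + 1
2 = 2*1 + 0
gcd(111, 733) = 1, so the inverse exists.
Bézout: 1 = −53*733 + 350*111.
So 111⁻¹ ≡ 350 (mod 733).

350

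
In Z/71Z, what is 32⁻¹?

20

Run the extended Euclidean algorithm:
71 = 2·32 + 7
32 = 4·7 + 4
7 = 1·4 + 3
4 = 1·3 + 1
3 = 3·1 + 0
gcd(32, 71) = 1, so the inverse exists.
Bézout: 1 = −9·71 + 20·32.
So 32⁻¹ ≡ 20 (mod 71).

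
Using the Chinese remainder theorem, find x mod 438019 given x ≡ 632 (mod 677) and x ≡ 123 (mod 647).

91350

677⁻¹ mod 647: 677×151 ≡ 1 (mod 647), so 677⁻¹ ≡ 151.
x = 632 + 677×((123 − 632)×151 mod 647) = 632 + 677×134 = 91350.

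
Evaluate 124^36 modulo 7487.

36 in binary is 100100, i.e. 36 = 32 + 4.
124^1 ≡ 124 (mod 7487)
124^2 ≡ 124^2 = 15376 ≡ 402 (mod 7487)
124^4 ≡ 402^2 = 161604 ≡ 4377 (mod 7487)
124^8 ≡ 4377^2 = 19158129 ≡ 6383 (mod 7487)
124^16 ≡ 6383^2 = 40742689 ≡ 5922 (mod 7487)
124^32 ≡ 5922^2 = 35070084 ≡ 976 (mod 7487)
124^36 = 124^32 × 124^4 ≡ 976 × 4377 (mod 7487).
976 × 4377 = 4271952 ≡ 4362 (mod 7487).

4362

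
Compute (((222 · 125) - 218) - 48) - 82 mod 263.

222 · 125 = 27750 ≡ 135 (mod 263)
135 - 218 = -83 ≡ 180 (mod 263)
180 - 48 = 132
132 - 82 = 50

50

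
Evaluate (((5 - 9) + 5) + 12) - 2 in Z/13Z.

5 - 9 = -4 ≡ 9 (mod 13)
9 + 5 = 14 ≡ 1 (mod 13)
1 + 12 = 13 ≡ 0 (mod 13)
0 - 2 = -2 ≡ 11 (mod 13)

11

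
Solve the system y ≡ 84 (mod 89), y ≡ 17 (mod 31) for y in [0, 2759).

89⁻¹ mod 31: 89·23 ≡ 1 (mod 31), so 89⁻¹ ≡ 23.
y = 84 + 89·((17 − 84)·23 mod 31) = 84 + 89·9 = 885.
Check: 885 mod 89 = 84, 885 mod 31 = 17. ✓

885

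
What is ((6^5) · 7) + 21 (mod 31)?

17

(6)^5 ≡ 26 (mod 31)
26 · 7 = 182 ≡ 27 (mod 31)
27 + 21 = 48 ≡ 17 (mod 31)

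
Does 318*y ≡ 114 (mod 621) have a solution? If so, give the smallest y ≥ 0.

gcd(318, 621) = 3, and 3 | 114, so solutions exist.
Divide through by 3: 106*y = 38 (mod 207).
106⁻¹ ≡ 166 (mod 207).
y ≡ 166*38 ≡ 98 (mod 207).
The smallest non-negative solution is y = 98.

98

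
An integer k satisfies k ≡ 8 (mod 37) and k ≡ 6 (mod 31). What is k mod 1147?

37⁻¹ mod 31: 37*26 ≡ 1 (mod 31), so 37⁻¹ ≡ 26.
k = 8 + 37*((6 − 8)*26 mod 31) = 8 + 37*10 = 378.

378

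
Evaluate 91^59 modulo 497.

91^1 ≡ 91 (mod 497)
91^2 ≡ 91^2 = 8281 ≡ 329 (mod 497)
91^4 ≡ 329^2 = 108241 ≡ 392 (mod 497)
91^8 ≡ 392^2 = 153664 ≡ 91 (mod 497)
91^16 ≡ 91^2 = 8281 ≡ 329 (mod 497)
91^32 ≡ 329^2 = 108241 ≡ 392 (mod 497)
91^59 = 91^32 × 91^16 × 91^8 × 91^2 × 91^1 ≡ 392 × 329 × 91 × 329 × 91 (mod 497).
Accumulate the product:
392 × 329 = 128968 ≡ 245
245 × 91 = 22295 ≡ 427
427 × 329 = 140483 ≡ 329
329 × 91 = 29939 ≡ 119

119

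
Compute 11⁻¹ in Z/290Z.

290 = 26*11 + 4
11 = 2*4 + 3
4 = 1*3 + 1
3 = 3*1 + 0
gcd(11, 290) = 1, so the inverse exists.
Bézout: 1 = 3*290 − 79*11.
So 11⁻¹ ≡ −79 ≡ 211 (mod 290).

211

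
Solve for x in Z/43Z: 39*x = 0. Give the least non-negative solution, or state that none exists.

gcd(39, 43) = 1, so a unique solution mod 43 exists.
39⁻¹ ≡ 32 (mod 43).
x ≡ 32*0 ≡ 0 (mod 43).

0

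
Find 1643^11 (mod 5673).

5363

Using repeated squaring:
1643^1 ≡ 1643 (mod 5673)
1643^2 ≡ 1643^2 = 2699449 ≡ 4774 (mod 5673)
1643^4 ≡ 4774^2 = 22791076 ≡ 2635 (mod 5673)
1643^8 ≡ 2635^2 = 6943225 ≡ 5146 (mod 5673)
1643^11 = 1643^8 · 1643^2 · 1643^1 ≡ 5146 · 4774 · 1643 (mod 5673).
Accumulate the product:
5146 · 4774 = 24567004 ≡ 2914
2914 · 1643 = 4787702 ≡ 5363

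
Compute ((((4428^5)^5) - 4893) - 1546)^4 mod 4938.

(4428)^5 ≡ 1188 (mod 4938)
(1188)^5 ≡ 936 (mod 4938)
936 - 4893 = -3957 ≡ 981 (mod 4938)
981 - 1546 = -565 ≡ 4373 (mod 4938)
(4373)^4 ≡ 3217 (mod 4938)

3217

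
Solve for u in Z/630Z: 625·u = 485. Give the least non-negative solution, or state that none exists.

29

gcd(625, 630) = 5, and 5 | 485, so solutions exist.
Divide through by 5: 125·u = 97 (mod 126).
125⁻¹ ≡ 125 (mod 126).
u ≡ 125·97 ≡ 29 (mod 126).
The smallest non-negative solution is u = 29.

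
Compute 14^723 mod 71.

46

14^1 ≡ 14 (mod 71)
14^2 ≡ 14^2 = 196 ≡ 54 (mod 71)
14^4 ≡ 54^2 = 2916 ≡ 5 (mod 71)
14^8 ≡ 5^2 = 25 (mod 71)
14^16 ≡ 25^2 = 625 ≡ 57 (mod 71)
14^32 ≡ 57^2 = 3249 ≡ 54 (mod 71)
14^64 ≡ 54^2 = 2916 ≡ 5 (mod 71)
14^128 ≡ 5^2 = 25 (mod 71)
14^256 ≡ 25^2 = 625 ≡ 57 (mod 71)
14^512 ≡ 57^2 = 3249 ≡ 54 (mod 71)
14^723 = 14^512 * 14^128 * 14^64 * 14^16 * 14^2 * 14^1 ≡ 54 * 25 * 5 * 57 * 54 * 14 (mod 71).
Accumulate the product:
54 * 25 = 1350 ≡ 1
1 * 5 = 5
5 * 57 = 285 ≡ 1
1 * 54 = 54
54 * 14 = 756 ≡ 46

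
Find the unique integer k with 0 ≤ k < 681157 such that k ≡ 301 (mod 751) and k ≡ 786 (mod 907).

465170

751⁻¹ mod 907: 751×250 ≡ 1 (mod 907), so 751⁻¹ ≡ 250.
k = 301 + 751×((786 − 301)×250 mod 907) = 301 + 751×619 = 465170.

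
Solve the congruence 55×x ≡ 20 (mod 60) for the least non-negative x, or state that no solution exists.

gcd(55, 60) = 5, and 5 | 20, so solutions exist.
Divide through by 5: 11×x ≡ 4 (mod 12).
11⁻¹ ≡ 11 (mod 12).
x ≡ 11×4 ≡ 8 (mod 12).
The smallest non-negative solution is x = 8.

8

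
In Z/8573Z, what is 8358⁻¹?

Run the extended Euclidean algorithm:
8573 = 1*8358 + 215
8358 = 38*215 + 188
215 = 1*188 + 27
188 = 6*27 + 26
27 = 1*26 + 1
26 = 26*1 + 0
gcd(8358, 8573) = 1, so the inverse exists.
Back-substitute for 1:
1 = 1*27 − 1*26
  = −1*188 + 7*27
  = 7*215 − 8*188
  = −8*8358 + 311*215
  = 311*8573 − 319*8358
So 8358⁻¹ ≡ −319 ≡ 8254 (mod 8573).

8254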